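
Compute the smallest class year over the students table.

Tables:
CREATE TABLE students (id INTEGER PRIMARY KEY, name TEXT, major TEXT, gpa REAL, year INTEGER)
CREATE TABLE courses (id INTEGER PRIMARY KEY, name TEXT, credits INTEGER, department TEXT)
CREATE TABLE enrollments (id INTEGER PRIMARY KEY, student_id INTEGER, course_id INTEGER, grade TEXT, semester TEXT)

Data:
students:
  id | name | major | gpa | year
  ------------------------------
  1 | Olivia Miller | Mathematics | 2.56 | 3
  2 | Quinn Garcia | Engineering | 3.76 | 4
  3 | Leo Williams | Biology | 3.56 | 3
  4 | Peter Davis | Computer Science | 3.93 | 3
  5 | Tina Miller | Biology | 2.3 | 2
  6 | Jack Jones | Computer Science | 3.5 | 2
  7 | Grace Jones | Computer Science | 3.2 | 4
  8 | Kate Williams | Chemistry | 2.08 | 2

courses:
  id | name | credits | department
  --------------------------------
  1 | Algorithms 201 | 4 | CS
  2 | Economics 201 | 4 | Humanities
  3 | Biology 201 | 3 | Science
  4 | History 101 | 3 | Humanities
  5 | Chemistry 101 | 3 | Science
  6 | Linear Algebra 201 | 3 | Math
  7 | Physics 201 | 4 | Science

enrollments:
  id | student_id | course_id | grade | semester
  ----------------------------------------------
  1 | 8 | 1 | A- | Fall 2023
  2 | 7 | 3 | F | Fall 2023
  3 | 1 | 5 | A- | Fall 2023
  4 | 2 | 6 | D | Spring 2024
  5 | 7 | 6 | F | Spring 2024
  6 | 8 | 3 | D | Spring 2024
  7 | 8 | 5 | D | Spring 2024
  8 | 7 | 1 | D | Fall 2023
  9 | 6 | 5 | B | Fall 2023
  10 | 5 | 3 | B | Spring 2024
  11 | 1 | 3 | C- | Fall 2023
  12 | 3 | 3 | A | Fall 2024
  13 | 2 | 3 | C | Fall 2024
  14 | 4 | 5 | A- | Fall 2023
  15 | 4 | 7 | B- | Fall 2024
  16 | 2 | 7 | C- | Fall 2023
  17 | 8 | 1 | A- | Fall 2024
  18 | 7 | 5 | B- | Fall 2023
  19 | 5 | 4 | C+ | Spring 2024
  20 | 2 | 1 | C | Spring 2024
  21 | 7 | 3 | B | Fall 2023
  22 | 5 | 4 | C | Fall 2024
SELECT MIN(year) FROM students

Execution result:
2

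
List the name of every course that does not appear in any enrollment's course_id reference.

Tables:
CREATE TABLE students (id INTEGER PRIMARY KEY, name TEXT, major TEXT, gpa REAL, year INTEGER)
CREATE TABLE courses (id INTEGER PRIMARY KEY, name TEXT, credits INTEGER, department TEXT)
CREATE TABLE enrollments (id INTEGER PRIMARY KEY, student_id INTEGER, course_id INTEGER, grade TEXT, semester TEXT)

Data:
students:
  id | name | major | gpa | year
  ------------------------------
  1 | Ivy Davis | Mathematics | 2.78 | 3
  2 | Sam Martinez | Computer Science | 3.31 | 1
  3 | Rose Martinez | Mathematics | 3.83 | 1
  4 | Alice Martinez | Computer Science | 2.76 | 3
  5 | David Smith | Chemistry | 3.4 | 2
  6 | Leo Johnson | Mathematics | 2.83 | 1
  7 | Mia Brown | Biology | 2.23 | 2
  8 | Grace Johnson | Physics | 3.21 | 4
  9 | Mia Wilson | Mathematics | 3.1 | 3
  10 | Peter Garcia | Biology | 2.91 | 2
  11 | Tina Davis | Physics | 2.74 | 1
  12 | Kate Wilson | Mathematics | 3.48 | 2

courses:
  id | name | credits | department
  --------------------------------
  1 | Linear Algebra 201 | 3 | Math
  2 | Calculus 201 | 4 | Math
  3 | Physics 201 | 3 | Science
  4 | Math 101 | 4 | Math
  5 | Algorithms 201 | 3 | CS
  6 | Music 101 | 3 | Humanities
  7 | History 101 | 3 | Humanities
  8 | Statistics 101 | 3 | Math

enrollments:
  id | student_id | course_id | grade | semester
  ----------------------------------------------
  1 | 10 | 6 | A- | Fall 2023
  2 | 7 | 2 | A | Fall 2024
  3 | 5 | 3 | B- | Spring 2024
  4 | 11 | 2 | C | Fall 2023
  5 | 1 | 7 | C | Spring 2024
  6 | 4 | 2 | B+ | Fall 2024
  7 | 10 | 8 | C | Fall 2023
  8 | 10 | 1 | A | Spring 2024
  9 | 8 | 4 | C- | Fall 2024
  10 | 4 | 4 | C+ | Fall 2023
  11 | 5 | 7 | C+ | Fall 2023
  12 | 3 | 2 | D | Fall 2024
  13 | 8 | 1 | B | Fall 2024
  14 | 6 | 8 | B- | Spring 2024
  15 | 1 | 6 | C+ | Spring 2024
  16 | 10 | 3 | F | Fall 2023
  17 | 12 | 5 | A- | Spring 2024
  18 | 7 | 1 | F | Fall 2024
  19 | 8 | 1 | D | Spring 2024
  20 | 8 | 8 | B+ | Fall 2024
SELECT p.name FROM courses p LEFT JOIN enrollments c ON c.course_id = p.id WHERE c.id IS NULL

Execution result:
(no rows)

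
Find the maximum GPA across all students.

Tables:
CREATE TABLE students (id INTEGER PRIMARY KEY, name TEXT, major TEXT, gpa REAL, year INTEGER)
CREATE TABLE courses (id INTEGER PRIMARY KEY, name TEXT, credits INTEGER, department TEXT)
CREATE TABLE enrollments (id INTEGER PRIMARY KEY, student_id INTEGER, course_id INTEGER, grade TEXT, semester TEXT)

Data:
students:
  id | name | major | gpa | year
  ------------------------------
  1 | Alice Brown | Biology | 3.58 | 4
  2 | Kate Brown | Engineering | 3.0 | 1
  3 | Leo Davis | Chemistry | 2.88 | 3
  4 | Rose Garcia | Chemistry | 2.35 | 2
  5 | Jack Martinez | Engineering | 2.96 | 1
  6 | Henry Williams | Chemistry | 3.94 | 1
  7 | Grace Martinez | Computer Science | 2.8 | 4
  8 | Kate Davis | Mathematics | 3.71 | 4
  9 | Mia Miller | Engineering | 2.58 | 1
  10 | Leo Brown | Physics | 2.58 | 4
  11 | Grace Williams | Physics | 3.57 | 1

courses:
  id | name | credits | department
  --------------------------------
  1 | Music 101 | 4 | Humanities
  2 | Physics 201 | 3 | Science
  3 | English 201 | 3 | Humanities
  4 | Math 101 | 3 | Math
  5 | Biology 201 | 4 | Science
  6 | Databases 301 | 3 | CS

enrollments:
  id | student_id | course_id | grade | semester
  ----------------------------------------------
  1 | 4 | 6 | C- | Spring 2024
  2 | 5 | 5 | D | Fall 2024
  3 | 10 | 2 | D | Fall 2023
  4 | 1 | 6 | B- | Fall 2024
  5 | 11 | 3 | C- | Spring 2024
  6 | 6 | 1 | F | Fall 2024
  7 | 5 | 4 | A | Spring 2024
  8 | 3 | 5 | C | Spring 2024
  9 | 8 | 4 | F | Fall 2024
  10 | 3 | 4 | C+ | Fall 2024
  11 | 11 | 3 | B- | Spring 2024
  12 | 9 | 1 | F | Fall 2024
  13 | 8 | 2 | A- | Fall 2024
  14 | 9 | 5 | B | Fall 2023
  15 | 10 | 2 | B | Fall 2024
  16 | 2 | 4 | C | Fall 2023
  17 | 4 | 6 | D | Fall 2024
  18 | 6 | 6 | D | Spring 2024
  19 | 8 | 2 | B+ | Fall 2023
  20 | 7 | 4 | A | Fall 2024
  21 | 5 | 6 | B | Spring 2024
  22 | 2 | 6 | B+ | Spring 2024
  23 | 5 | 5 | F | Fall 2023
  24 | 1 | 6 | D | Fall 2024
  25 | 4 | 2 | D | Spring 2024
SELECT MAX(gpa) FROM students

Execution result:
3.94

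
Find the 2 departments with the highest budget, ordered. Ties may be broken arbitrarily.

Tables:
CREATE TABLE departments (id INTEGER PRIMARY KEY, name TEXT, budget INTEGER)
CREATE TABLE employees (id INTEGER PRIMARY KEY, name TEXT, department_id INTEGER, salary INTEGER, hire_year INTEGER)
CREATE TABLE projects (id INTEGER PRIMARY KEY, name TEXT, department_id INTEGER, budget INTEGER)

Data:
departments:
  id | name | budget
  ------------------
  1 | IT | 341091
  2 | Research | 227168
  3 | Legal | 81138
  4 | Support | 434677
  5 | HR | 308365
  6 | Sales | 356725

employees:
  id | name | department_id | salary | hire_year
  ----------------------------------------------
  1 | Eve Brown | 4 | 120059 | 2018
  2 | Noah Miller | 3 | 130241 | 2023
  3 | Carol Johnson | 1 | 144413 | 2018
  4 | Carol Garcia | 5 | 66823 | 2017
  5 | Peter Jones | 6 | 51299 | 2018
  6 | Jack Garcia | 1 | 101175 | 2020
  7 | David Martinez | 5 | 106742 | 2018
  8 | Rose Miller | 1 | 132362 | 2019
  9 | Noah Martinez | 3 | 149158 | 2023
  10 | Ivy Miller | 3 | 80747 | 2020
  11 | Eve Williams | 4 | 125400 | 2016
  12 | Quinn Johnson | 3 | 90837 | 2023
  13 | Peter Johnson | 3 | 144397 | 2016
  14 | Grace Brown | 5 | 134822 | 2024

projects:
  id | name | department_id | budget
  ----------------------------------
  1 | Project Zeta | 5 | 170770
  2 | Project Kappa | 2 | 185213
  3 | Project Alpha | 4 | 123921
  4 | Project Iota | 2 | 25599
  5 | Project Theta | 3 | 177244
SELECT name, budget FROM departments ORDER BY budget DESC LIMIT 2

Execution result:
name | budget
Support | 434677
Sales | 356725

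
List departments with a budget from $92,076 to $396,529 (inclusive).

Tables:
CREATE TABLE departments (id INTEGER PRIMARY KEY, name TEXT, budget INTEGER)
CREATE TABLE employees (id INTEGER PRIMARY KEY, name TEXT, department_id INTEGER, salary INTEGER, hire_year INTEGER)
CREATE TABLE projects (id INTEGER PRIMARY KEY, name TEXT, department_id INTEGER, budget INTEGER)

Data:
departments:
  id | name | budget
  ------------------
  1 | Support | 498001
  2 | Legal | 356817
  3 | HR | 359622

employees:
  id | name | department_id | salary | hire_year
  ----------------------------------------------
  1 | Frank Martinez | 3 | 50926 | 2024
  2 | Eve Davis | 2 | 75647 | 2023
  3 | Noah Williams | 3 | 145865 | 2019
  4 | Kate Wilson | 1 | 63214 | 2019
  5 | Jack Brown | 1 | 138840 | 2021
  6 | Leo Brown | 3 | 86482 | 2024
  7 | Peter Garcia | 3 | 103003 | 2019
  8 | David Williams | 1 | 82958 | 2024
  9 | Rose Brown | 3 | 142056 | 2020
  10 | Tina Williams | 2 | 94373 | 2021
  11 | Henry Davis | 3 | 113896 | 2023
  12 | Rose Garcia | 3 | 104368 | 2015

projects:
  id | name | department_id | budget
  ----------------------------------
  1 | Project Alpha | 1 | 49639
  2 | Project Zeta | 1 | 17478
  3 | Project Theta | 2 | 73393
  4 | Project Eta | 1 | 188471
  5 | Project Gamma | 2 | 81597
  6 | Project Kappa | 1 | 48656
SELECT name, budget FROM departments WHERE budget BETWEEN 92076 AND 396529

Execution result:
name | budget
Legal | 356817
HR | 359622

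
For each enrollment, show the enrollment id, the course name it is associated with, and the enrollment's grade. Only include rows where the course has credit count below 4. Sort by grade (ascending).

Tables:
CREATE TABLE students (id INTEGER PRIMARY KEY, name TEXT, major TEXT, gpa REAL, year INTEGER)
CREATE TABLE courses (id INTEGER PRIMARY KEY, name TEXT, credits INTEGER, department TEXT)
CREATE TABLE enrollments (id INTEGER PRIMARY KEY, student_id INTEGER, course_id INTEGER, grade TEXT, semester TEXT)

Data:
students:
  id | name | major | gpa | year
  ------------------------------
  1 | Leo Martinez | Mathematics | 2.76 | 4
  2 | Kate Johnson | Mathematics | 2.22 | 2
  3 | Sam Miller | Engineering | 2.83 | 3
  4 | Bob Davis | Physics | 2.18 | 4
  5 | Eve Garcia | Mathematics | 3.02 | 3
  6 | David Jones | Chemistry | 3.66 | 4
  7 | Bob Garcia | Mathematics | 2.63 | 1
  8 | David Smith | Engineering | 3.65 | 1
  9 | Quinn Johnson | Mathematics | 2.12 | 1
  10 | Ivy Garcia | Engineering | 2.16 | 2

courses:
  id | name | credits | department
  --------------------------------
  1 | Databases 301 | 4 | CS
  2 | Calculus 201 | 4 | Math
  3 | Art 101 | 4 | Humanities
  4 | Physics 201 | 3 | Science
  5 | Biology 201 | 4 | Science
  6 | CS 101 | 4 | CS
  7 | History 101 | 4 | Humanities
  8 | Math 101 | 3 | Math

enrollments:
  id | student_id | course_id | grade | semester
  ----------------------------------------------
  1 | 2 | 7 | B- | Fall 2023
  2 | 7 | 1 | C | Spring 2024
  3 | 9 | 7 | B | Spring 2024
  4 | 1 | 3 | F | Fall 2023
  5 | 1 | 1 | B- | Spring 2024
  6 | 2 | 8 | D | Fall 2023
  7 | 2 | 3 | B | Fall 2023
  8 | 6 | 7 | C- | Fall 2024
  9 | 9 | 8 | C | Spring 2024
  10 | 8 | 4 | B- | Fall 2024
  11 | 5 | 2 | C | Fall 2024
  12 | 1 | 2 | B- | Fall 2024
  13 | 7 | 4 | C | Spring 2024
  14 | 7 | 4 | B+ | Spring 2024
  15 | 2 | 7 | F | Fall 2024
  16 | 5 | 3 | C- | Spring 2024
SELECT c.id, p.name AS course, c.grade FROM enrollments c JOIN courses p ON c.course_id = p.id WHERE p.credits < 4 ORDER BY c.grade ASC

Execution result:
id | course | grade
14 | Physics 201 | B+
10 | Physics 201 | B-
9 | Math 101 | C
13 | Physics 201 | C
6 | Math 101 | D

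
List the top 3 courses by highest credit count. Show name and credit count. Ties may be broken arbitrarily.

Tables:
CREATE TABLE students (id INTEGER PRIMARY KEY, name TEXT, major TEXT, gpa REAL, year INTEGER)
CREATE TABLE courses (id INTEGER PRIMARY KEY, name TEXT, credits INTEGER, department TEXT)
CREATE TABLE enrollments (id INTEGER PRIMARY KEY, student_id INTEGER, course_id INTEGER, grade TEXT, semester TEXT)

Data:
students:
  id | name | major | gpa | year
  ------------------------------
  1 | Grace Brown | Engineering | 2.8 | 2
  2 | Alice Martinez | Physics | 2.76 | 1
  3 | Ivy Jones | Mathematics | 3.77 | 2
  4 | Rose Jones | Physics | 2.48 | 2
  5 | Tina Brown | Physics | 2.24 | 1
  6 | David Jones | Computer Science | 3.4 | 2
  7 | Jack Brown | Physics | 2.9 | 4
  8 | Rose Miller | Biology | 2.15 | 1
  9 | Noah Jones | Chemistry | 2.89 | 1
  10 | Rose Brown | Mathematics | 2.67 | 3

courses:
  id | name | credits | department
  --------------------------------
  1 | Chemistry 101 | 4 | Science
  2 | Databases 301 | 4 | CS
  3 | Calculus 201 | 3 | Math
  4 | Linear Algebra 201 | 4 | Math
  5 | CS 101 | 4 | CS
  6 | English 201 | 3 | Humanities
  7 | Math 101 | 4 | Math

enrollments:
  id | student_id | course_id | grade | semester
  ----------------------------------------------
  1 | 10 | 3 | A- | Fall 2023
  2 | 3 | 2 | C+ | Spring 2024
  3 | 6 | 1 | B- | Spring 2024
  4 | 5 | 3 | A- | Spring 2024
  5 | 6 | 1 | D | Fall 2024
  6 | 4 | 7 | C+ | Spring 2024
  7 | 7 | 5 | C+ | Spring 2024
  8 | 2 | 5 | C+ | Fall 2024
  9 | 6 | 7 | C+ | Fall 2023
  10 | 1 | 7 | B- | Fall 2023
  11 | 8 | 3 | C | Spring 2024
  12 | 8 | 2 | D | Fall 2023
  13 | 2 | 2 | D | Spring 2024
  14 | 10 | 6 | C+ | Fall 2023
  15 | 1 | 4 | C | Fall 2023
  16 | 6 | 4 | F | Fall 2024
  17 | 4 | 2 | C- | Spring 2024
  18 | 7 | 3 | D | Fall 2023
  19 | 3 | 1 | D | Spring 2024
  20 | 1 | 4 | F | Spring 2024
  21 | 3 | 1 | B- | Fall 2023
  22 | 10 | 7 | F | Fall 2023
SELECT name, credits FROM courses ORDER BY credits DESC LIMIT 3

Execution result:
name | credits
Chemistry 101 | 4
Databases 301 | 4
Linear Algebra 201 | 4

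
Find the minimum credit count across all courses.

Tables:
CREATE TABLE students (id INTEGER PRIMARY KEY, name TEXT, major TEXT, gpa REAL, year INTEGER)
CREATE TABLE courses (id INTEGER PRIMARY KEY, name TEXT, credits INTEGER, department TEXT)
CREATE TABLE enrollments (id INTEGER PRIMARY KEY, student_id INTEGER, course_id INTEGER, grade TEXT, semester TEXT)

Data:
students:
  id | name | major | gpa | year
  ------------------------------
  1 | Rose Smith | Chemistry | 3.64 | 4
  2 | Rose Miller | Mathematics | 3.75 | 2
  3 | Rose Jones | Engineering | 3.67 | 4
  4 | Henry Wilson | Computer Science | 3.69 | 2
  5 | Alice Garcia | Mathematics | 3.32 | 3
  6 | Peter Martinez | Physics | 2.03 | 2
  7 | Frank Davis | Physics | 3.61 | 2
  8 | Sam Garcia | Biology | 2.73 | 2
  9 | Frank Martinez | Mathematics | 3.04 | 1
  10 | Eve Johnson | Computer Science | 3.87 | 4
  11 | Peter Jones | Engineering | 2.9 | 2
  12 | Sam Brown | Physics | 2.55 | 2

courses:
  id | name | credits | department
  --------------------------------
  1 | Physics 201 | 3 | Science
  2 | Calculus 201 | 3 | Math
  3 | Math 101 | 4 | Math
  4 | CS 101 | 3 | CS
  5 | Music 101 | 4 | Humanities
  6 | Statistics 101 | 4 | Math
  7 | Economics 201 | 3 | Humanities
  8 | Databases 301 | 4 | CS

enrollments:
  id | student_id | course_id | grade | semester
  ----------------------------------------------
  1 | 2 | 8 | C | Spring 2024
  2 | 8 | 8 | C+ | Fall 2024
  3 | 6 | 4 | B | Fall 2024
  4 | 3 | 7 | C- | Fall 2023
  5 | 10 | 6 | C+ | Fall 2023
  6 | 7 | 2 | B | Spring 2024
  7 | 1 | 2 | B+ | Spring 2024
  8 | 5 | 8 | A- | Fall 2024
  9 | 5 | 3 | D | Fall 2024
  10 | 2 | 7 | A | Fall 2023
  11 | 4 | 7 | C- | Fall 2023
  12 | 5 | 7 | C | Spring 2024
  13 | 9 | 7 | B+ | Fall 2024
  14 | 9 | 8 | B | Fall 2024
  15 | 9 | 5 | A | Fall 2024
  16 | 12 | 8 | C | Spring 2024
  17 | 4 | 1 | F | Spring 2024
SELECT MIN(credits) FROM courses

Execution result:
3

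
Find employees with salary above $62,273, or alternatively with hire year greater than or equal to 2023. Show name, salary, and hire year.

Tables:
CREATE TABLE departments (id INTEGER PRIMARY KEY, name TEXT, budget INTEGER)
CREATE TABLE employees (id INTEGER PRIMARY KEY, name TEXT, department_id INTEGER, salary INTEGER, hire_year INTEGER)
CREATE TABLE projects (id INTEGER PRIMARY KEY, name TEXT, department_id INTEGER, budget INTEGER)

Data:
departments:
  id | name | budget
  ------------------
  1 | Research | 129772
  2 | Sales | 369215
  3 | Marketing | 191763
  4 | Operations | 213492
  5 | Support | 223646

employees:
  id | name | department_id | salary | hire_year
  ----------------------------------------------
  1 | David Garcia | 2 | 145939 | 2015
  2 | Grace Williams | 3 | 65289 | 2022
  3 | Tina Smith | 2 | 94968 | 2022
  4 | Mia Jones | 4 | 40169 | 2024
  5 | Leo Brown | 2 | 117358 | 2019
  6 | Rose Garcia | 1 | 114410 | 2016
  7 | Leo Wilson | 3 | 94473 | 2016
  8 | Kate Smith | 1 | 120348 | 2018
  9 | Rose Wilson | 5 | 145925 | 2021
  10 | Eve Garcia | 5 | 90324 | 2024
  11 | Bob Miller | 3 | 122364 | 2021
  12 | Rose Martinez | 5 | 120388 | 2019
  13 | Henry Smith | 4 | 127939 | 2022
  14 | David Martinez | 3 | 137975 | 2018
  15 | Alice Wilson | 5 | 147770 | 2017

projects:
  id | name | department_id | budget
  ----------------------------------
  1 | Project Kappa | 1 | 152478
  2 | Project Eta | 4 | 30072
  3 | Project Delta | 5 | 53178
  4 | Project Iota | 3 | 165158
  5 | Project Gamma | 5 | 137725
SELECT name, salary, hire_year FROM employees WHERE salary > 62273 OR hire_year >= 2023

Execution result:
name | salary | hire_year
David Garcia | 145939 | 2015
Grace Williams | 65289 | 2022
Tina Smith | 94968 | 2022
Mia Jones | 40169 | 2024
Leo Brown | 117358 | 2019
Rose Garcia | 114410 | 2016
Leo Wilson | 94473 | 2016
Kate Smith | 120348 | 2018
Rose Wilson | 145925 | 2021
Eve Garcia | 90324 | 2024
Bob Miller | 122364 | 2021
Rose Martinez | 120388 | 2019
Henry Smith | 127939 | 2022
David Martinez | 137975 | 2018
Alice Wilson | 147770 | 2017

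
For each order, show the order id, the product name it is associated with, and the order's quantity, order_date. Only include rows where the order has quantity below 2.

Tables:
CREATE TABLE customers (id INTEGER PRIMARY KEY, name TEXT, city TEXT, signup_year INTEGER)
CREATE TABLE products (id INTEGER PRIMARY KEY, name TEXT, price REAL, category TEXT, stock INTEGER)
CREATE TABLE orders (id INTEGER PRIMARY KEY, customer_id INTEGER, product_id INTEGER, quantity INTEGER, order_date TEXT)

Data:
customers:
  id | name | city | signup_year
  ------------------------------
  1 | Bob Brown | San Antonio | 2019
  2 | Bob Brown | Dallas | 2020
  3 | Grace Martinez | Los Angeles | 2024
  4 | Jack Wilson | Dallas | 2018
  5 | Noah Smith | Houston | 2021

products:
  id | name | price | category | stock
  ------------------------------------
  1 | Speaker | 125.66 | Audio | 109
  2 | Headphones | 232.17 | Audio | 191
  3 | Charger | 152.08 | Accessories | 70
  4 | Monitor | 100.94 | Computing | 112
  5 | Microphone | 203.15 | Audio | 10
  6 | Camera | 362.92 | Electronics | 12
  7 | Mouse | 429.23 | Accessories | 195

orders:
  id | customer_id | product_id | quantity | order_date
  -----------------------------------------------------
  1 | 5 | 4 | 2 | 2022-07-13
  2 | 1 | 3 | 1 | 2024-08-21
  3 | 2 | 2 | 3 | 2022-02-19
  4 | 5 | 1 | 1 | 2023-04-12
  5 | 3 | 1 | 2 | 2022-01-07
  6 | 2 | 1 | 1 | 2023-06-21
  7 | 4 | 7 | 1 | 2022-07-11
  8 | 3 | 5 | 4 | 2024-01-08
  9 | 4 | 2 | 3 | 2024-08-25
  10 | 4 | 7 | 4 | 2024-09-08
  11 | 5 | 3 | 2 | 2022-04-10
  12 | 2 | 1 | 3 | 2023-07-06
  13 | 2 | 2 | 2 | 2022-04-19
SELECT c.id, p.name AS product, c.quantity, c.order_date FROM orders c JOIN products p ON c.product_id = p.id WHERE c.quantity < 2

Execution result:
id | product | quantity | order_date
2 | Charger | 1 | 2024-08-21
4 | Speaker | 1 | 2023-04-12
6 | Speaker | 1 | 2023-06-21
7 | Mouse | 1 | 2022-07-11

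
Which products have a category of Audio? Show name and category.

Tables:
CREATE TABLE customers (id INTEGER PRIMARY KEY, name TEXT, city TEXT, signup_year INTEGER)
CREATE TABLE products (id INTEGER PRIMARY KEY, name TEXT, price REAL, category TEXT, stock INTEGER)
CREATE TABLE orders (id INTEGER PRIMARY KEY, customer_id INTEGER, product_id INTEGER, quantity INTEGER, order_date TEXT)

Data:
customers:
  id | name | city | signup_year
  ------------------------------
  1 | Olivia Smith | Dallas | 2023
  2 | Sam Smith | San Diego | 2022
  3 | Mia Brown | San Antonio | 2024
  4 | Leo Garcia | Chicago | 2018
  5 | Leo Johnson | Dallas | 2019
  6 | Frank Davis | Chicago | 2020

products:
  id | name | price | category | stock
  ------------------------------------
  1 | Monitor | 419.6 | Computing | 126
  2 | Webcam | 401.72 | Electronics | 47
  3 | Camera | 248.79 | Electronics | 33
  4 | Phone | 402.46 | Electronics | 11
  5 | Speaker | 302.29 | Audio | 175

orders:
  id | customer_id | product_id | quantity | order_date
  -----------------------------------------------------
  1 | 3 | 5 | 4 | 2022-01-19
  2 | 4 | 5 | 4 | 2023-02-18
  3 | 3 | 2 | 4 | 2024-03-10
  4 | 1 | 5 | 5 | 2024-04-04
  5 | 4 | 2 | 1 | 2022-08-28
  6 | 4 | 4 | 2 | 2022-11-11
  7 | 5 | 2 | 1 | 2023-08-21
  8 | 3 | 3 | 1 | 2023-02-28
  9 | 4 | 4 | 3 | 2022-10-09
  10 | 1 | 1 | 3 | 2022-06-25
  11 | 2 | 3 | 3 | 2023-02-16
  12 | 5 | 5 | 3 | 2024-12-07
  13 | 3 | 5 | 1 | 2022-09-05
SELECT name, category FROM products WHERE category = 'Audio'

Execution result:
name | category
Speaker | Audio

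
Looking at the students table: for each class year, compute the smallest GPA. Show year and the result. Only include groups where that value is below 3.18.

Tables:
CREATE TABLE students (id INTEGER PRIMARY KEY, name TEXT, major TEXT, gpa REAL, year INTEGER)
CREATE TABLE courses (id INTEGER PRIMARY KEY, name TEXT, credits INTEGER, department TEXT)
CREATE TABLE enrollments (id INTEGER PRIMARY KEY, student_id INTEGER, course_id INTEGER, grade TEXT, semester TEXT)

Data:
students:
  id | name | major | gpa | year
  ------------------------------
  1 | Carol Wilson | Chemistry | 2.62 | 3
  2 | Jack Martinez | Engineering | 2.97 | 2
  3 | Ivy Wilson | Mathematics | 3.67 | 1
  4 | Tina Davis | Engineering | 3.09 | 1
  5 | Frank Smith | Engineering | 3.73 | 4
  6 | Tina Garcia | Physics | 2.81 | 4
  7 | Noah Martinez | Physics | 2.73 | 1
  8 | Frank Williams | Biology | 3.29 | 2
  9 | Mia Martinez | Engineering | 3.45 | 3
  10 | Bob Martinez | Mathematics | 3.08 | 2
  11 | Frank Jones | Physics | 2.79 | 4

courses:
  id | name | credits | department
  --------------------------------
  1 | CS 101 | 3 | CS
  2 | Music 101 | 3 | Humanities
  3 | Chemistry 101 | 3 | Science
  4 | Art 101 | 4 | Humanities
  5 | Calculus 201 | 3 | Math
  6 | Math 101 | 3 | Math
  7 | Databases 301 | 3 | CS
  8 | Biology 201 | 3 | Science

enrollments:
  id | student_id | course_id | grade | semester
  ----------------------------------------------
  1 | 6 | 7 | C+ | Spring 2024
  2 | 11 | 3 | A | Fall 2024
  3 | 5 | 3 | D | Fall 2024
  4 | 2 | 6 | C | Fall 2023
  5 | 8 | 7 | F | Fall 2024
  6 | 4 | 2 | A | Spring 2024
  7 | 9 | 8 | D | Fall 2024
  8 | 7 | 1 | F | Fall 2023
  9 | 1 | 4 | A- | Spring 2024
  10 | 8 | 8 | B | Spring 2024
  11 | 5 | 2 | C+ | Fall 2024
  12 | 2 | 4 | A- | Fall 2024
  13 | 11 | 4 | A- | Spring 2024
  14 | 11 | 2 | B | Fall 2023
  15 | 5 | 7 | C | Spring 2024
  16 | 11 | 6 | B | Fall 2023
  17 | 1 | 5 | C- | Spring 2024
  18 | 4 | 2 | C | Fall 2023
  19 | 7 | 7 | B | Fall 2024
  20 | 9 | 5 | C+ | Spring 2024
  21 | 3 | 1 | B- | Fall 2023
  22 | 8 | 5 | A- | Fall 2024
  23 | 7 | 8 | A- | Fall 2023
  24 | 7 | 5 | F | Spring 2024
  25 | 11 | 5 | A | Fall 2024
SELECT year, MIN(gpa) AS min_gpa FROM students GROUP BY year HAVING MIN(gpa) < 3.18

Execution result:
year | min_gpa
1 | 2.73
2 | 2.97
3 | 2.62
4 | 2.79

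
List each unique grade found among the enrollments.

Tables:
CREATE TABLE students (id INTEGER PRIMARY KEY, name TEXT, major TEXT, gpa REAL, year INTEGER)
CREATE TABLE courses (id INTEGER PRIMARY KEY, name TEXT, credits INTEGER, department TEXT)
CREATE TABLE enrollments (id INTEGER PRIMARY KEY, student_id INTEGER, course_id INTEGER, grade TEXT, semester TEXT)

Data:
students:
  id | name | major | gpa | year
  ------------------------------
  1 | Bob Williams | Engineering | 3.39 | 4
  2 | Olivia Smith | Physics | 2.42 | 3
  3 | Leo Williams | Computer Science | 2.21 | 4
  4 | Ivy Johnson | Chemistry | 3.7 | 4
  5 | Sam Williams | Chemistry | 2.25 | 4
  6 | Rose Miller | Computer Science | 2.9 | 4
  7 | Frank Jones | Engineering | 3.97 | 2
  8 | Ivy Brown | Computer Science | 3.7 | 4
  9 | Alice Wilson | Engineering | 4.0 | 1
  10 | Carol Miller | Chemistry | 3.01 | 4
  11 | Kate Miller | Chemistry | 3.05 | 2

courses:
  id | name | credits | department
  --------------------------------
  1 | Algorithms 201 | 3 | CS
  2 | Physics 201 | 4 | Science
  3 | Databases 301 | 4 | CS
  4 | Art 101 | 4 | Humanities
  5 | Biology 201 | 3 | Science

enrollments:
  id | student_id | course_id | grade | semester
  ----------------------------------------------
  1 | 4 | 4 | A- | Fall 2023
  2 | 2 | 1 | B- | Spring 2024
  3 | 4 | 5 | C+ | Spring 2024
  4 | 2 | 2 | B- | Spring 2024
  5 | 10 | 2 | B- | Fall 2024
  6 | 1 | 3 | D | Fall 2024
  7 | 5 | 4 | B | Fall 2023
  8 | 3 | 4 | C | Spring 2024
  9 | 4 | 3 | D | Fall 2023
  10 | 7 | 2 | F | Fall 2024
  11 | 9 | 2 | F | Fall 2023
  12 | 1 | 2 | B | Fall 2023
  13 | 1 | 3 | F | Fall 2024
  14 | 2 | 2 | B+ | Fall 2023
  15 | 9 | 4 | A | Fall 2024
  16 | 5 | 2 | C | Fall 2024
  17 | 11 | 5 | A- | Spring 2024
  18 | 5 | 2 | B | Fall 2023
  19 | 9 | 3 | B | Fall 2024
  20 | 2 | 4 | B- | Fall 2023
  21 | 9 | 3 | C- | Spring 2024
SELECT DISTINCT grade FROM enrollments

Execution result:
grade
A-
B-
C+
D
B
C
F
B+
A
C-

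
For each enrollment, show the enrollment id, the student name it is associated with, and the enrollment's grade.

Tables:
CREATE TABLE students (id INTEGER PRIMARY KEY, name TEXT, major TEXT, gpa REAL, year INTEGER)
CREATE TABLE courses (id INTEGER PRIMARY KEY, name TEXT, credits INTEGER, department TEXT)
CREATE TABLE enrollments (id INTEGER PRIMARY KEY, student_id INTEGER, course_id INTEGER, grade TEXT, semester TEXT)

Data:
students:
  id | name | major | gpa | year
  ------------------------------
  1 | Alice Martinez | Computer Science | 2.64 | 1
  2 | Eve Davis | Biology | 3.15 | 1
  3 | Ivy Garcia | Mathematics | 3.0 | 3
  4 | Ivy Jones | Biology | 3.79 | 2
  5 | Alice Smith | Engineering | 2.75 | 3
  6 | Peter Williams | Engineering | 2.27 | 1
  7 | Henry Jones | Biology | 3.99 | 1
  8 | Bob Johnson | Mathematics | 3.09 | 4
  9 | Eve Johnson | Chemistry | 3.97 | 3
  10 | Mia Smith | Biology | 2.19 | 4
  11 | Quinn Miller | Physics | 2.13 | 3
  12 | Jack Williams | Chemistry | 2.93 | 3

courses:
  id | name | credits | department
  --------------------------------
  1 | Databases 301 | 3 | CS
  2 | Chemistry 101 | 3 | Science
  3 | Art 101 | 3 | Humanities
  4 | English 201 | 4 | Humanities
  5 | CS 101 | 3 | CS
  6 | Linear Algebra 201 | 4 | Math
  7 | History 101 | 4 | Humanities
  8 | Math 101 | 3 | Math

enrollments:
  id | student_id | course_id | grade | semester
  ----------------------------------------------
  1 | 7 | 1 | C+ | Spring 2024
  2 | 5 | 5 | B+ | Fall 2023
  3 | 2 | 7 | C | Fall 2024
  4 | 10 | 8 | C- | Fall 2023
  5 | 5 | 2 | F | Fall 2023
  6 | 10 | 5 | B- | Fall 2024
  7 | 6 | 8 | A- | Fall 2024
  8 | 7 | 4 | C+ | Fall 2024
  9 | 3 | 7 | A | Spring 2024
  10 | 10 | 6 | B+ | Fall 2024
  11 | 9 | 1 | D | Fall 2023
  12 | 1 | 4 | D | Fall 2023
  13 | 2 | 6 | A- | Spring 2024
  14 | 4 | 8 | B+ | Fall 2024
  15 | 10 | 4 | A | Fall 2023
SELECT c.id, p.name AS student, c.grade FROM enrollments c JOIN students p ON c.student_id = p.id

Execution result:
id | student | grade
1 | Henry Jones | C+
2 | Alice Smith | B+
3 | Eve Davis | C
4 | Mia Smith | C-
5 | Alice Smith | F
6 | Mia Smith | B-
7 | Peter Williams | A-
8 | Henry Jones | C+
9 | Ivy Garcia | A
10 | Mia Smith | B+
11 | Eve Johnson | D
12 | Alice Martinez | D
13 | Eve Davis | A-
14 | Ivy Jones | B+
15 | Mia Smith | A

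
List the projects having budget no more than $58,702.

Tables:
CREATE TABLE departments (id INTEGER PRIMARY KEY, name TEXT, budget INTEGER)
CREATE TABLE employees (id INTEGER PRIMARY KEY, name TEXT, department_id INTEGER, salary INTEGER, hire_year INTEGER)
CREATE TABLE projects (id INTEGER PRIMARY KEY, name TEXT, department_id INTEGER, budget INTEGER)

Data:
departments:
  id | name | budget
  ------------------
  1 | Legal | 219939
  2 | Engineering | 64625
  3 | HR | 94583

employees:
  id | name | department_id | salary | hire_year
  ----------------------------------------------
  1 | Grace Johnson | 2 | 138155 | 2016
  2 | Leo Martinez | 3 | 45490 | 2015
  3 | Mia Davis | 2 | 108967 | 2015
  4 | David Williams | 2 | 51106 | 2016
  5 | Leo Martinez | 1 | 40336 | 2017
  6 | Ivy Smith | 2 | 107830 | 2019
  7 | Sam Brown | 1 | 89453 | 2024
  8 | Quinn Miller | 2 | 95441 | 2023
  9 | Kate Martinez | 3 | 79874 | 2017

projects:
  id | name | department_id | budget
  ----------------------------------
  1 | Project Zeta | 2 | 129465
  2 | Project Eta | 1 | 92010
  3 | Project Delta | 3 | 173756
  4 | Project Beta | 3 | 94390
SELECT name, budget FROM projects WHERE budget <= 58702

Execution result:
(no rows)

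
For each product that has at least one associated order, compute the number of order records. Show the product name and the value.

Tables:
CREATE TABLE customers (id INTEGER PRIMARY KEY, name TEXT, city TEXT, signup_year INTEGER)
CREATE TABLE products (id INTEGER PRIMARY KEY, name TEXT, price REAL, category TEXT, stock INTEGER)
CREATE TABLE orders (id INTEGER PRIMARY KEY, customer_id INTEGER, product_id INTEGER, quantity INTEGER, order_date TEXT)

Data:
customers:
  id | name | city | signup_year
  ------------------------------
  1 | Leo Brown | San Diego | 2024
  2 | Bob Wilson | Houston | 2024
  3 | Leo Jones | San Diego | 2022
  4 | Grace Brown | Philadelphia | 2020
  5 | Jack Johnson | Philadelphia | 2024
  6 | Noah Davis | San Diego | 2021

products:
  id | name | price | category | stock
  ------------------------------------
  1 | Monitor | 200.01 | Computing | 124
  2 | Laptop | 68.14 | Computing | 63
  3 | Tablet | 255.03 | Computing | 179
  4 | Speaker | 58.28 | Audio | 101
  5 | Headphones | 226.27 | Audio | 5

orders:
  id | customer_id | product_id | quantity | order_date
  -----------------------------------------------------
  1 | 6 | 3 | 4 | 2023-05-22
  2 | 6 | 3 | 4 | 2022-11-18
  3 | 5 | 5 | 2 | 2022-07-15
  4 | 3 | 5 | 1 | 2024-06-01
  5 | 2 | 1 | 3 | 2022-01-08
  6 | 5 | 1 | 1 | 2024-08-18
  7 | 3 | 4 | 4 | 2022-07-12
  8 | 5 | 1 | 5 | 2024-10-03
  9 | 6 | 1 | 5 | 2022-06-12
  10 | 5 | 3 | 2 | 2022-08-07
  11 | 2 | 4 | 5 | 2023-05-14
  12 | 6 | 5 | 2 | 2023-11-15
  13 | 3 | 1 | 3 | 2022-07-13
SELECT p.name, COUNT(*) AS n FROM orders c JOIN products p ON c.product_id = p.id GROUP BY p.id, p.name

Execution result:
name | n
Monitor | 5
Tablet | 3
Speaker | 2
Headphones | 3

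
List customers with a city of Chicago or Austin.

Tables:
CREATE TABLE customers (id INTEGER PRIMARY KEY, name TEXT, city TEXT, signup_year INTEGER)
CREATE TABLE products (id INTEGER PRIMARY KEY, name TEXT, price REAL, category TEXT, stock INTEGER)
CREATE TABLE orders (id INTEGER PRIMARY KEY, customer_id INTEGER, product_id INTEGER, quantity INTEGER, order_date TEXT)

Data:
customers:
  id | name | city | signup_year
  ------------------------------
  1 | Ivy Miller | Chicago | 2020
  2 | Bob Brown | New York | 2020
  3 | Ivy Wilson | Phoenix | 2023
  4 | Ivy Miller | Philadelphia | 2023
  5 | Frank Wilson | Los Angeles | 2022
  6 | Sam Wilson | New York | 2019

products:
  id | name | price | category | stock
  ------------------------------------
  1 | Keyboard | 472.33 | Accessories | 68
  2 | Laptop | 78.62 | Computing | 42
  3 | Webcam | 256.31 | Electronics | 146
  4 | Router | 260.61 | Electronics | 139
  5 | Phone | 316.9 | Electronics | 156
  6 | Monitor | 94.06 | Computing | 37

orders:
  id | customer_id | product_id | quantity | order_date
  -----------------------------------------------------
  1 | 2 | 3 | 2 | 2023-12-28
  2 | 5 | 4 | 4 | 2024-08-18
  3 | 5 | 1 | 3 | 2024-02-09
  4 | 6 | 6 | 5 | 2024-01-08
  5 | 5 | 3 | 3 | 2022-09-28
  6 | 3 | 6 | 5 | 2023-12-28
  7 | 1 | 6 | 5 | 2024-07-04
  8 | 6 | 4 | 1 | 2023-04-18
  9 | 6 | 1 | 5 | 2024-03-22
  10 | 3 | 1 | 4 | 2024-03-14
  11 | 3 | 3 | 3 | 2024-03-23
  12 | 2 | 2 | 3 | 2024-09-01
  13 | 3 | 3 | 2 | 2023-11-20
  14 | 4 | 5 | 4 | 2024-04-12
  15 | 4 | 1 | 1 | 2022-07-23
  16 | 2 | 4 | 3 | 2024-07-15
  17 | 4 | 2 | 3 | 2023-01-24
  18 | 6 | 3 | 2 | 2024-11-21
SELECT name, city FROM customers WHERE city IN ('Chicago', 'Austin')

Execution result:
name | city
Ivy Miller | Chicago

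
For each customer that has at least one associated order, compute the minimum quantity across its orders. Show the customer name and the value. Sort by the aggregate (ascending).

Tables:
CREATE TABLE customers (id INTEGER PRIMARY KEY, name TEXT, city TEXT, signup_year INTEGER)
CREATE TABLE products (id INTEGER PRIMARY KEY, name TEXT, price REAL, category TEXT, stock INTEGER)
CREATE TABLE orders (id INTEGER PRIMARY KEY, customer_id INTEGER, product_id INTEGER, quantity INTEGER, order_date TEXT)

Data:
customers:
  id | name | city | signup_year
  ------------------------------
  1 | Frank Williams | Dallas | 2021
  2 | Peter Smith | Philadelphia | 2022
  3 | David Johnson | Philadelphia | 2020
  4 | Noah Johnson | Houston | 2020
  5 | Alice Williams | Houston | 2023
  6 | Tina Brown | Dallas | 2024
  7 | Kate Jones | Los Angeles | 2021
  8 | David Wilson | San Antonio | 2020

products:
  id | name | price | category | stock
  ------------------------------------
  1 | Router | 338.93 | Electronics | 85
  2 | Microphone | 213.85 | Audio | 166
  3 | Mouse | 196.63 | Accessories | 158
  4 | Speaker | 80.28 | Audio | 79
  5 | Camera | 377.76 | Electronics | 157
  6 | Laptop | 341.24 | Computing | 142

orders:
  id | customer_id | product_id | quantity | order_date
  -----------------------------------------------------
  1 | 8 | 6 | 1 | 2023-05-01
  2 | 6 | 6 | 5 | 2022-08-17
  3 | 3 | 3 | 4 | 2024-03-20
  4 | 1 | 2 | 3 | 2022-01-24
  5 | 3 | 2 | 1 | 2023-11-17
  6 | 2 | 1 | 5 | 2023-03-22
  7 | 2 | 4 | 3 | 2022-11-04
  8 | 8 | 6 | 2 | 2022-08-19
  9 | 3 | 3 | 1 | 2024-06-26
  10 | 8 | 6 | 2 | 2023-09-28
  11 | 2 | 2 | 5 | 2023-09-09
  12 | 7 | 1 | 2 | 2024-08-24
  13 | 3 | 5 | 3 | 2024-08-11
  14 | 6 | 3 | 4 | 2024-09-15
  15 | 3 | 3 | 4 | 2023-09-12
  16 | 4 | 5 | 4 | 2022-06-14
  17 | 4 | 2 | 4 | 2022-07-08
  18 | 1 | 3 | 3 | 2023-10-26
SELECT p.name, MIN(c.quantity) AS min_quantity FROM orders c JOIN customers p ON c.customer_id = p.id GROUP BY p.id, p.name ORDER BY min_quantity ASC

Execution result:
name | min_quantity
David Johnson | 1
David Wilson | 1
Kate Jones | 2
Frank Williams | 3
Peter Smith | 3
Noah Johnson | 4
Tina Brown | 4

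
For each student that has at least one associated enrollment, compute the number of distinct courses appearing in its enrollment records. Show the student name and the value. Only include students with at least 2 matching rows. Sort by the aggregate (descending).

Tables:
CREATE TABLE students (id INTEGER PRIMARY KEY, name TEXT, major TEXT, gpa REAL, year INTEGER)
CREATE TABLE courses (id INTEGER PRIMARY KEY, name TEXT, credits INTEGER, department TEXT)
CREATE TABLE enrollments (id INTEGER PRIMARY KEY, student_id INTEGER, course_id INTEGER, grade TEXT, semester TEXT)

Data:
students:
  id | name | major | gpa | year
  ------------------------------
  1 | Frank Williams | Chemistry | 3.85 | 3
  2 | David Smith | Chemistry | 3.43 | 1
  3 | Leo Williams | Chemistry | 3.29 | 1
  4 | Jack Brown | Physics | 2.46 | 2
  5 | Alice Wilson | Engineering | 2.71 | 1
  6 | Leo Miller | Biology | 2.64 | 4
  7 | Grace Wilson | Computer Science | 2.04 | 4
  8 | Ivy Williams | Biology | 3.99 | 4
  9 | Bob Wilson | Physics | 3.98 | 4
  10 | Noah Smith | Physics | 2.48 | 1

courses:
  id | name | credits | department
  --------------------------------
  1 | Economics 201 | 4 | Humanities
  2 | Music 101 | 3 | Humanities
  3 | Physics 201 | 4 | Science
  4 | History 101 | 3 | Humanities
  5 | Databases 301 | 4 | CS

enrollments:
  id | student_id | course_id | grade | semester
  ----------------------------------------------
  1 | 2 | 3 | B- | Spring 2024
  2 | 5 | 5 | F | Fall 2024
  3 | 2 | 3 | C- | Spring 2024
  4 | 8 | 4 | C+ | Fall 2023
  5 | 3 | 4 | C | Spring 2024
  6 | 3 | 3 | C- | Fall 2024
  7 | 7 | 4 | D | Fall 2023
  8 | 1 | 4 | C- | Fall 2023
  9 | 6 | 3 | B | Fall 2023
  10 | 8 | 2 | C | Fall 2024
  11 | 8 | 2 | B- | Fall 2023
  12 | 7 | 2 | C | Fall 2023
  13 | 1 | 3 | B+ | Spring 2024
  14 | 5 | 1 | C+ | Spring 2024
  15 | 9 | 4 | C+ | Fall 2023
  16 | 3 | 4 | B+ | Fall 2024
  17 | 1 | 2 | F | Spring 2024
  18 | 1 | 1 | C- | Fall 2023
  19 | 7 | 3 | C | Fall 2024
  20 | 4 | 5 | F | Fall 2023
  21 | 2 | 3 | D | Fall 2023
SELECT p.name, COUNT(DISTINCT c.course_id) AS distinct_course_count FROM enrollments c JOIN students p ON c.student_id = p.id GROUP BY p.id, p.name HAVING COUNT(*) >= 2 ORDER BY distinct_course_count DESC

Execution result:
name | distinct_course_count
Frank Williams | 4
Grace Wilson | 3
Leo Williams | 2
Alice Wilson | 2
Ivy Williams | 2
David Smith | 1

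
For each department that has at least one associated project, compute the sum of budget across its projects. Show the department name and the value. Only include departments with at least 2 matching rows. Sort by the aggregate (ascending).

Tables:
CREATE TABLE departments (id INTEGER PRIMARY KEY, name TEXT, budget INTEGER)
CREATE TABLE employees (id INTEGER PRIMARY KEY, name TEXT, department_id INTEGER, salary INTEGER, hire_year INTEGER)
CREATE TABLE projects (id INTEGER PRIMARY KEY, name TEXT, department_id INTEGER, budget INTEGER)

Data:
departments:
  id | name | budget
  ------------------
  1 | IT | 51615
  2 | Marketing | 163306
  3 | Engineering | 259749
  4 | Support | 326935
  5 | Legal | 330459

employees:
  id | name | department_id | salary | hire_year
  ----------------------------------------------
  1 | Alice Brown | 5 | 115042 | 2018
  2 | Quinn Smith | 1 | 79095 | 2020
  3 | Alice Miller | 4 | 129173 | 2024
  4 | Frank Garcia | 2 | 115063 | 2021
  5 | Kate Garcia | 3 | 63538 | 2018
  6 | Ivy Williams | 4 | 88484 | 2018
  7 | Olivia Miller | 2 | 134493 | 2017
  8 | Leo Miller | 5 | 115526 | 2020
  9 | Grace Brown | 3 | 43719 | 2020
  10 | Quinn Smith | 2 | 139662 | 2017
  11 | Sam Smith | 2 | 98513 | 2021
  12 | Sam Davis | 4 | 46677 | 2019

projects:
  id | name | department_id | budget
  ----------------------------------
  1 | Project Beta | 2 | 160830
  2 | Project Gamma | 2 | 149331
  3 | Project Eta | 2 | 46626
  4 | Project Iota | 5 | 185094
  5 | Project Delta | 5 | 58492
SELECT p.name, SUM(c.budget) AS sum_budget FROM projects c JOIN departments p ON c.department_id = p.id GROUP BY p.id, p.name HAVING COUNT(*) >= 2 ORDER BY sum_budget ASC

Execution result:
name | sum_budget
Legal | 243586
Marketing | 356787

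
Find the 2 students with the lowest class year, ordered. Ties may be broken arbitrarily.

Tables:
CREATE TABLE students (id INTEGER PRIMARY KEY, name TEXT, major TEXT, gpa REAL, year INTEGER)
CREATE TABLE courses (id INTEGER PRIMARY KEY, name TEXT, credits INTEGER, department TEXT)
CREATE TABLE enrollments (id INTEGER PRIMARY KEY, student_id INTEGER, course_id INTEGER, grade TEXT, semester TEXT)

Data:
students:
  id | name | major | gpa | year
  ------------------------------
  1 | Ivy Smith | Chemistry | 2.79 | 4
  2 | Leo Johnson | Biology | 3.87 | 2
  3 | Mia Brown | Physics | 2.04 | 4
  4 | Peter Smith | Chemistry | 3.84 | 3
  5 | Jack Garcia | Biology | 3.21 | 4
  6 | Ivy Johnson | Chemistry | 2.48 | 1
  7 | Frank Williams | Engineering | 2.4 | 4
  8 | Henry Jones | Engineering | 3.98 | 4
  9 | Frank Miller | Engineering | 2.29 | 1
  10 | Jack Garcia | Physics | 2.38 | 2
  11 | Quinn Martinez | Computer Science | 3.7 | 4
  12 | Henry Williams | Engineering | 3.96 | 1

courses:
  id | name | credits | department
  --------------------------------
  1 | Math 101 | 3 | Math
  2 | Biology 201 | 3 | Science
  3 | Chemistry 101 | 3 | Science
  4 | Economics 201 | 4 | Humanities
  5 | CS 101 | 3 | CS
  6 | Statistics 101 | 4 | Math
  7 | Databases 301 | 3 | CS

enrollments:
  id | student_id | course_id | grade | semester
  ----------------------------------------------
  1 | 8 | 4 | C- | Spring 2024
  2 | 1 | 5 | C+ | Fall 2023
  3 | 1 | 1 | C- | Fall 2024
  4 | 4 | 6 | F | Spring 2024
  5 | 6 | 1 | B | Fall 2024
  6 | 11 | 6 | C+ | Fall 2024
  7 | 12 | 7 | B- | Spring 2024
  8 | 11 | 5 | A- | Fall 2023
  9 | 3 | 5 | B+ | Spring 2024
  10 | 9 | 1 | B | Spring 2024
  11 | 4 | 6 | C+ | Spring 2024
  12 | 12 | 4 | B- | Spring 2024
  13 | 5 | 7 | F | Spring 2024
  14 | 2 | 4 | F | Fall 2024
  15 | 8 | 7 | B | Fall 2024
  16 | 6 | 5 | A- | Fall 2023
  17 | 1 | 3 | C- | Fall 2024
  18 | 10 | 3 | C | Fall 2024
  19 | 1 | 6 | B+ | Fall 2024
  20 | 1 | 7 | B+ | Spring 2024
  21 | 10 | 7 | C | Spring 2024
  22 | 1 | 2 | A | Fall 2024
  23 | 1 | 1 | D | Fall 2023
SELECT name, year FROM students ORDER BY year ASC LIMIT 2

Execution result:
name | year
Ivy Johnson | 1
Frank Miller | 1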